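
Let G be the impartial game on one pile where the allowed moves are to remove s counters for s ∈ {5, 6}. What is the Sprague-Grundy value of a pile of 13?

0

Build the Grundy sequence with g(k) = mex{g(k−s) : s ∈ {5, 6}, s ≤ k}:
g(0) = mex{} = 0
g(1) = mex{} = 0
g(2) = mex{} = 0
g(3) = mex{} = 0
g(4) = mex{} = 0
g(5) = mex{0} = 1
g(6) = mex{0} = 1
g(7) = mex{0} = 1
g(8) = mex{0} = 1
g(9) = mex{0} = 1
g(10) = mex{0,1} = 2
g(11) = mex{1} = 0
g(12) = mex{1} = 0
g(13) = mex{1} = 0
So g(13) = 0.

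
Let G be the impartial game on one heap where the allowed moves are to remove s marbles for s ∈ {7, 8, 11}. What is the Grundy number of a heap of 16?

Build the Grundy sequence with g(k) = mex{g(k−s) : s ∈ {7, 8, 11}, s ≤ k}:
k:     0  1  2  3  4  5  6  7  8  9 10 11 12 13 14 15 16
g(k):  0  0  0  0  0  0  0  1  1  1  1  1  1  1  2  2  2
So g(16) = 2.

2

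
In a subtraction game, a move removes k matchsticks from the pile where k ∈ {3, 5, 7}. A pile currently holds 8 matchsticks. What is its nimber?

2

Compute g(0), g(1), … for moves {3, 5, 7}:
g(0) = mex{} = 0
g(1) = mex{} = 0
g(2) = mex{} = 0
g(3) = mex{0} = 1
g(4) = mex{0} = 1
g(5) = mex{0} = 1
g(6) = mex{0,1} = 2
g(7) = mex{0,1} = 2
g(8) = mex{0,1} = 2
So g(8) = 2.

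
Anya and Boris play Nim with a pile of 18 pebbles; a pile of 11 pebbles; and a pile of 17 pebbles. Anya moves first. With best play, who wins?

Anya wins

Bitwise XOR of the heap sizes:
  10010  (18)
  01011  (11)
  10001  (17)
  -----
  01000  (8)
The nim-sum is 8 ≠ 0, so this is an N-position: the player to move can win; Anya has a winning move.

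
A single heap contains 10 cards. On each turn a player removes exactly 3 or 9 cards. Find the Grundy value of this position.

1

Build the Grundy sequence with g(k) = mex{g(k−s) : s ∈ {3, 9}, s ≤ k}:
g(0) = mex{} = 0
g(1) = mex{} = 0
g(2) = mex{} = 0
g(3) = mex{0} = 1
g(4) = mex{0} = 1
g(5) = mex{0} = 1
g(6) = mex{1} = 0
g(7) = mex{1} = 0
g(8) = mex{1} = 0
g(9) = mex{0} = 1
g(10) = mex{0} = 1
So g(10) = 1.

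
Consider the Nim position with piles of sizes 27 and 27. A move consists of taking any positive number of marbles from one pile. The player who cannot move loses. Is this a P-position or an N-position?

P-position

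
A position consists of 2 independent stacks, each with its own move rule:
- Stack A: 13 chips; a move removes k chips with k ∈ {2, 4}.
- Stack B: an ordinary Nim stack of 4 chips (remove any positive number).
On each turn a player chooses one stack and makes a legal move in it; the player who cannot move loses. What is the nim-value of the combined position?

4

Grundy values for stack A (subtraction set {2, 4}):
k:     0  1  2  3  4  5  6  7  8  9 10 11 12 13
g(k):  0  0  1  1  2  2  0  0  1  1  2  2  0  0
So g(13) = 0.
Stack B is a plain Nim stack of size 4, so its Grundy value is 4.
By the Sprague-Grundy theorem, the Grundy value of a sum of independent games is the XOR of the component values.
Combined value = 0 ⊕ 4 = 4.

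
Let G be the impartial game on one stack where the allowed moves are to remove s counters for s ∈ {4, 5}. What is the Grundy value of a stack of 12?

0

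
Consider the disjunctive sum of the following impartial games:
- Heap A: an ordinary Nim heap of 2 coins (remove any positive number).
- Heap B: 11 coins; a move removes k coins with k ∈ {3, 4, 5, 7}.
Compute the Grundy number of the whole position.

Heap A is a plain Nim heap of size 2, so its Grundy value is 2.
Grundy values for heap B (subtraction set {3, 4, 5, 7}):
g(0) = mex{} = 0
g(1) = mex{} = 0
g(2) = mex{} = 0
g(3) = mex{0} = 1
g(4) = mex{0} = 1
g(5) = mex{0} = 1
g(6) = mex{0,1} = 2
g(7) = mex{0,1} = 2
g(8) = mex{0,1} = 2
g(9) = mex{0,1,2} = 3
g(10) = mex{1,2} = 0
g(11) = mex{1,2} = 0
So g(11) = 0.
By the Sprague-Grundy theorem, the Grundy value of a sum of independent games is the XOR of the component values.
Combined value = 2 XOR 0 = 2.

2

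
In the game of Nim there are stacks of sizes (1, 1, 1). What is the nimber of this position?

1

Compute the nim-sum pairwise:
1 XOR 1 = 0
0 XOR 1 = 1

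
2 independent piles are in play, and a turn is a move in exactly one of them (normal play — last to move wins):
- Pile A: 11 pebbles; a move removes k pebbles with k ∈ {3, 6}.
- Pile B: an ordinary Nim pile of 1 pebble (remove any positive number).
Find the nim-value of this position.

Build the Grundy sequence for pile A with g(k) = mex{g(k−s) : s ∈ {3, 6}, s ≤ k}:
g(0) = mex{} = 0
g(1) = mex{} = 0
g(2) = mex{} = 0
g(3) = mex{0} = 1
g(4) = mex{0} = 1
g(5) = mex{0} = 1
g(6) = mex{0,1} = 2
g(7) = mex{0,1} = 2
g(8) = mex{0,1} = 2
g(9) = mex{1,2} = 0
g(10) = mex{1,2} = 0
g(11) = mex{1,2} = 0
So g(11) = 0.
Pile B is a plain Nim pile of size 1, so its Grundy value is 1.
By the Sprague-Grundy theorem, the Grundy value of a sum of independent games is the XOR of the component values.
Combined value = 0 XOR 1 = 1.

1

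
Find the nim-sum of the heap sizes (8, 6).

Nim-sum: 8 ⊕ 6 = 14.

14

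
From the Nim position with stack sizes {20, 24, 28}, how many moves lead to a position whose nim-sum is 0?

Nim-sum: 20 XOR 24 XOR 28 = 16.
The overall nim-sum is X = 16. A stack of size p has a winning move iff p XOR X < p (reduce it to p XOR X).
  20: 20 XOR 16 = 4 < 20 — winning move (to 4).
  24: 24 XOR 16 = 8 < 24 — winning move (to 8).
  28: 28 XOR 16 = 12 < 28 — winning move (to 12).
That gives 3 winning moves.

3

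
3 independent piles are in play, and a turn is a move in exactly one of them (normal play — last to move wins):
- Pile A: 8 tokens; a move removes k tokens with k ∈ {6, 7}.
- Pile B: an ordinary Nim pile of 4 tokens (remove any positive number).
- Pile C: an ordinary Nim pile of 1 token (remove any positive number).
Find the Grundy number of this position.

4

Build the Grundy sequence for pile A with g(k) = mex{g(k−s) : s ∈ {6, 7}, s ≤ k}:
k:     0  1  2  3  4  5  6  7  8
g(k):  0  0  0  0  0  0  1  1  1
So g(8) = 1.
Pile B is a plain Nim pile of size 4, so its Grundy value is 4.
Pile C is a plain Nim pile of size 1, so its Grundy value is 1.
By the Sprague-Grundy theorem, the Grundy value of a sum of independent games is the XOR of the component values.
Combined value = 1 ⊕ 4 ⊕ 1 = 4.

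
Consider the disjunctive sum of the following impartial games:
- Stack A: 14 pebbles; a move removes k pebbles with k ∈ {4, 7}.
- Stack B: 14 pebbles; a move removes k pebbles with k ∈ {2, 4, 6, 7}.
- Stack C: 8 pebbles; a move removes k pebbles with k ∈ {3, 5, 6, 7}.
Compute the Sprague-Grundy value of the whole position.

0

Grundy values for stack A (subtraction set {4, 7}):
g(0) = mex{} = 0
g(1) = mex{} = 0
g(2) = mex{} = 0
g(3) = mex{} = 0
g(4) = mex{0} = 1
g(5) = mex{0} = 1
g(6) = mex{0} = 1
g(7) = mex{0} = 1
g(8) = mex{0,1} = 2
g(9) = mex{0,1} = 2
g(10) = mex{0,1} = 2
g(11) = mex{1} = 0
g(12) = mex{1,2} = 0
g(13) = mex{1,2} = 0
g(14) = mex{1,2} = 0
So g(14) = 0.
Build the Grundy sequence for stack B with g(k) = mex{g(k−s) : s ∈ {2, 4, 6, 7}, s ≤ k}:
g(0) = mex{} = 0
g(1) = mex{} = 0
g(2) = mex{0} = 1
g(3) = mex{0} = 1
g(4) = mex{0,1} = 2
g(5) = mex{0,1} = 2
g(6) = mex{0,1,2} = 3
g(7) = mex{0,1,2} = 3
g(8) = mex{0,1,2,3} = 4
g(9) = mex{1,2,3} = 0
g(10) = mex{1,2,3,4} = 0
g(11) = mex{0,2,3} = 1
g(12) = mex{0,2,3,4} = 1
g(13) = mex{0,1,3} = 2
g(14) = mex{0,1,3,4} = 2
So g(14) = 2.
Build the Grundy sequence for stack C with g(k) = mex{g(k−s) : s ∈ {3, 5, 6, 7}, s ≤ k}:
k:     0  1  2  3  4  5  6  7  8
g(k):  0  0  0  1  1  1  2  2  2
So g(8) = 2.
By the Sprague-Grundy theorem, the Grundy value of a sum of independent games is the XOR of the component values.
Combined value = 0 XOR 2 XOR 2 = 0.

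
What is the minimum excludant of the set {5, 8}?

0

0 is not in the set, so the mex is 0.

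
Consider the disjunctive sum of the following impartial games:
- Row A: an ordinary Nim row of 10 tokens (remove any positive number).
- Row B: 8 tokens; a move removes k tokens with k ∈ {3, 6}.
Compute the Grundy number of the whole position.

8

Row A is a plain Nim row of size 10, so its Grundy value is 10.
For row B, compute g(0), g(1), … with moves {3, 6}:
k:     0  1  2  3  4  5  6  7  8
g(k):  0  0  0  1  1  1  2  2  2
So g(8) = 2.
By the Sprague-Grundy theorem, the Grundy value of a sum of independent games is the XOR of the component values.
Combined value = 10 ⊕ 2 = 8.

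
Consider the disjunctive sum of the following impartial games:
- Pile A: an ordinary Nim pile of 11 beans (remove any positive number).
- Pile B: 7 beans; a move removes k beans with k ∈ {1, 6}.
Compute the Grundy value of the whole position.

Pile A is a plain Nim pile of size 11, so its Grundy value is 11.
Grundy values for pile B (subtraction set {1, 6}):
g(0) = mex{} = 0
g(1) = mex{0} = 1
g(2) = mex{1} = 0
g(3) = mex{0} = 1
g(4) = mex{1} = 0
g(5) = mex{0} = 1
g(6) = mex{0,1} = 2
g(7) = mex{1,2} = 0
So g(7) = 0.
The value of a disjunctive sum is the nim-sum of the parts.
Combined value = 11 ⊕ 0 = 11.

11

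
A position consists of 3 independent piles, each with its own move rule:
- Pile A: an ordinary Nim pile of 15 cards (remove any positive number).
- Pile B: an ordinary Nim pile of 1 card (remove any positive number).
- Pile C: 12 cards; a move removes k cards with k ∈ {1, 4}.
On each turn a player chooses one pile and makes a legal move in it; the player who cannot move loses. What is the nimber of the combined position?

14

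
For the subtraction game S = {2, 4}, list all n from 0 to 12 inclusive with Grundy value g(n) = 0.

Grundy values for subtraction set {2, 4}:
k:     0  1  2  3  4  5  6  7  8  9 10 11 12
g(k):  0  0  1  1  2  2  0  0  1  1  2  2  0
The P-positions (g = 0) in 0..12 are 0, 1, 6, 7, 12.

0, 1, 6, 7, 12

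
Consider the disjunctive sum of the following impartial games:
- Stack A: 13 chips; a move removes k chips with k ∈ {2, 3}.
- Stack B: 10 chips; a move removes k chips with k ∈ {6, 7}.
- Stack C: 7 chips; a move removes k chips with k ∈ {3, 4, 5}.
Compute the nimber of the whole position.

For stack A, compute g(0), g(1), … with moves {2, 3}:
k:     0  1  2  3  4  5  6  7  8  9 10 11 12 13
g(k):  0  0  1  1  2  0  0  1  1  2  0  0  1  1
So g(13) = 1.
Grundy values for stack B (subtraction set {6, 7}):
g(0) = mex{} = 0
g(1) = mex{} = 0
g(2) = mex{} = 0
g(3) = mex{} = 0
g(4) = mex{} = 0
g(5) = mex{} = 0
g(6) = mex{0} = 1
g(7) = mex{0} = 1
g(8) = mex{0} = 1
g(9) = mex{0} = 1
g(10) = mex{0} = 1
So g(10) = 1.
For stack C, compute g(0), g(1), … with moves {3, 4, 5}:
k:     0  1  2  3  4  5  6  7
g(k):  0  0  0  1  1  1  2  2
So g(7) = 2.
The value of a disjunctive sum is the nim-sum of the parts.
Combined value = 1 ⊕ 1 ⊕ 2 = 2.

2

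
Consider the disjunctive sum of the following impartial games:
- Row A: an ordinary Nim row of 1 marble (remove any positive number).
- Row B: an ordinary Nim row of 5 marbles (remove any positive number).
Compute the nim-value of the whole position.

Row A is a plain Nim row of size 1, so its Grundy value is 1.
Row B is a plain Nim row of size 5, so its Grundy value is 5.
The value of a disjunctive sum is the nim-sum of the parts.
Combined value = 1 ⊕ 5 = 4.

4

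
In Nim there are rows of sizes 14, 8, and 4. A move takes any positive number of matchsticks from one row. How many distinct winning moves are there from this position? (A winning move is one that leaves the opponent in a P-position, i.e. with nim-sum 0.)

Nim-sum: 14 ⊕ 8 ⊕ 4 = 2.
The overall nim-sum is X = 2. A row of size p has a winning move iff p XOR X < p (reduce it to p XOR X).
  14: 14 XOR 2 = 12 < 14 — winning move (to 12).
  8: 8 XOR 2 = 10 ≥ 8 — no move.
  4: 4 XOR 2 = 6 ≥ 4 — no move.
That gives 1 winning move.

1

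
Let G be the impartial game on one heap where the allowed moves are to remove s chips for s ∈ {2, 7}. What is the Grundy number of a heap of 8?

2

Grundy values for subtraction set {2, 7}:
k:     0  1  2  3  4  5  6  7  8
g(k):  0  0  1  1  0  0  1  1  2
So g(8) = 2.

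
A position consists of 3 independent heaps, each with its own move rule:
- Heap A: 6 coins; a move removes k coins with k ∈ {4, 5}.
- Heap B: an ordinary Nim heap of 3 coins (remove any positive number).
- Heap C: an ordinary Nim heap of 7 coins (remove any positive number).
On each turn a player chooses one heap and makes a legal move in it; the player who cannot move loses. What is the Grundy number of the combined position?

Grundy values for heap A (subtraction set {4, 5}):
k:     0  1  2  3  4  5  6
g(k):  0  0  0  0  1  1  1
So g(6) = 1.
Heap B is a plain Nim heap of size 3, so its Grundy value is 3.
Heap C is a plain Nim heap of size 7, so its Grundy value is 7.
By the Sprague-Grundy theorem, the Grundy value of a sum of independent games is the XOR of the component values.
Combined value = 1 XOR 3 XOR 7 = 5.

5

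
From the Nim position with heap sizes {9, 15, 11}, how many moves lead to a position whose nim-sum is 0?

3

Compute the nim-sum pairwise:
9 XOR 15 = 6
6 XOR 11 = 13
The overall nim-sum is X = 13. A heap of size p has a winning move iff p XOR X < p (reduce it to p XOR X).
  9: 9 XOR 13 = 4 < 9 — winning move (to 4).
  15: 15 XOR 13 = 2 < 15 — winning move (to 2).
  11: 11 XOR 13 = 6 < 11 — winning move (to 6).
That gives 3 winning moves.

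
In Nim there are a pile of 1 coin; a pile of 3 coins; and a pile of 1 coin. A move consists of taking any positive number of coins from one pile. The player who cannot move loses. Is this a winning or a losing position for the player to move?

Winning position

Compute the nim-sum pairwise:
1 XOR 3 = 2
2 XOR 1 = 3
The nim-sum is 3 ≠ 0, so this is an N-position: the player to move can win.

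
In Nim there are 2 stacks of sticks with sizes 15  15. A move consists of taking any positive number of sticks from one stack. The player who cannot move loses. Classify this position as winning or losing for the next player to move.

Compute the nim-sum pairwise:
15 XOR 15 = 0
The nim-sum is 0, so this is a P-position: the player to move is in a losing position under optimal play.

Losing position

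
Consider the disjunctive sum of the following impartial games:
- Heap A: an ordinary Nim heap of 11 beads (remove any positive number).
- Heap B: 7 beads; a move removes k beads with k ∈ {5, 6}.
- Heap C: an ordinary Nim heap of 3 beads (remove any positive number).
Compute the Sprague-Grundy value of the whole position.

Heap A is a plain Nim heap of size 11, so its Grundy value is 11.
Build the Grundy sequence for heap B with g(k) = mex{g(k−s) : s ∈ {5, 6}, s ≤ k}:
k:     0  1  2  3  4  5  6  7
g(k):  0  0  0  0  0  1  1  1
So g(7) = 1.
Heap C is a plain Nim heap of size 3, so its Grundy value is 3.
The value of a disjunctive sum is the nim-sum of the parts.
Combined value = 11 XOR 1 XOR 3 = 9.

9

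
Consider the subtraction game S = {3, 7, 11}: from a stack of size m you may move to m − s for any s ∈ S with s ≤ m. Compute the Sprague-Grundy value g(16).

Compute g(0), g(1), … for moves {3, 7, 11}:
k:     0  1  2  3  4  5  6  7  8  9 10 11 12 13 14 15 16
g(k):  0  0  0  1  1  1  0  2  2  1  0  3  2  1  0  0  0
So g(16) = 0.

0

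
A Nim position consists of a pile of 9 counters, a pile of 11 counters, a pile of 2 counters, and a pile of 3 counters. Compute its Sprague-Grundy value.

3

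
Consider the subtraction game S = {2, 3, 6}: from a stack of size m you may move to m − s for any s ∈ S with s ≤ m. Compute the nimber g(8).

Build the Grundy sequence with g(k) = mex{g(k−s) : s ∈ {2, 3, 6}, s ≤ k}:
k:     0  1  2  3  4  5  6  7  8
g(k):  0  0  1  1  2  0  3  1  2
So g(8) = 2.

2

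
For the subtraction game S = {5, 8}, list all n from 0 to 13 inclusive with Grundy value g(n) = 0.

0, 1, 2, 3, 4, 13

Build the Grundy sequence with g(k) = mex{g(k−s) : s ∈ {5, 8}, s ≤ k}:
k:     0  1  2  3  4  5  6  7  8  9 10 11 12 13
g(k):  0  0  0  0  0  1  1  1  1  1  2  2  2  0
The P-positions (g = 0) in 0..13 are 0, 1, 2, 3, 4, 13.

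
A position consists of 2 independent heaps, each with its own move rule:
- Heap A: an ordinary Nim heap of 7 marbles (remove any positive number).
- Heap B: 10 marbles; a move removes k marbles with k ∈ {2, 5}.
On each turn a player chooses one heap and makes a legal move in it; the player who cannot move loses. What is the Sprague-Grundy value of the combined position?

6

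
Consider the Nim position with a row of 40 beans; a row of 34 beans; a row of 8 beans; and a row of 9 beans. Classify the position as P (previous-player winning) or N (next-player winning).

Nim-sum: 40 XOR 34 XOR 8 XOR 9 = 11.
The nim-sum is 11 ≠ 0, so this is an N-position: the player to move can win.

N-position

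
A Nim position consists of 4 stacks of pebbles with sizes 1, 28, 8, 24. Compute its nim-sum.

13

Compute the nim-sum pairwise:
1 ^ 28 = 29
29 ^ 8 = 21
21 ^ 24 = 13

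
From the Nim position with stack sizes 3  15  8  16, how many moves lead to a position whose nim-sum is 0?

1

In binary:
  00011  (3)
  01111  (15)
  01000  (8)
  10000  (16)
  -----
  10100  (20)
The overall nim-sum is X = 20. A stack of size p has a winning move iff p XOR X < p (reduce it to p XOR X).
  3: 3 XOR 20 = 23 ≥ 3 — no move.
  15: 15 XOR 20 = 27 ≥ 15 — no move.
  8: 8 XOR 20 = 28 ≥ 8 — no move.
  16: 16 XOR 20 = 4 < 16 — winning move (to 4).
That gives 1 winning move.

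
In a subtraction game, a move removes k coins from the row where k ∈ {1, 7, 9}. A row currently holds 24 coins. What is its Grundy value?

Grundy values for subtraction set {1, 7, 9}:
k:     0  1  2  3  4  5  6  7  8  9 10 11 12 13 14 15 16 17 18 19 20 21 22 23 24
g(k):  0  1  0  1  0  1  0  1  0  1  0  1  0  1  0  1  0  1  0  1  0  1  0  1  0
So g(24) = 0.

0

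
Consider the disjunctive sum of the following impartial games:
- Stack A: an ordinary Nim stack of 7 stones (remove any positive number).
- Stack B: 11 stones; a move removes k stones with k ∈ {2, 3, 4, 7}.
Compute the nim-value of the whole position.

7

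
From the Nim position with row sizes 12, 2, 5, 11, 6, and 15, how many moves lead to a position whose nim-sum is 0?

3

Nim-sum: 12 ^ 2 ^ 5 ^ 11 ^ 6 ^ 15 = 9.
The overall nim-sum is X = 9. A row of size p has a winning move iff p XOR X < p (reduce it to p XOR X).
  12: 12 XOR 9 = 5 < 12 — winning move (to 5).
  2: 2 XOR 9 = 11 ≥ 2 — no move.
  5: 5 XOR 9 = 12 ≥ 5 — no move.
  11: 11 XOR 9 = 2 < 11 — winning move (to 2).
  6: 6 XOR 9 = 15 ≥ 6 — no move.
  15: 15 XOR 9 = 6 < 15 — winning move (to 6).
That gives 3 winning moves.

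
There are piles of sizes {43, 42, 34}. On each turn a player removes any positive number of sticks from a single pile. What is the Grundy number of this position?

35

Compute the nim-sum pairwise:
43 ⊕ 42 = 1
1 ⊕ 34 = 35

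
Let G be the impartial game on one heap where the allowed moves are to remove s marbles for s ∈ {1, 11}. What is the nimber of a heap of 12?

Grundy values for subtraction set {1, 11}:
g(0) = mex{} = 0
g(1) = mex{0} = 1
g(2) = mex{1} = 0
g(3) = mex{0} = 1
g(4) = mex{1} = 0
g(5) = mex{0} = 1
g(6) = mex{1} = 0
g(7) = mex{0} = 1
g(8) = mex{1} = 0
g(9) = mex{0} = 1
g(10) = mex{1} = 0
g(11) = mex{0} = 1
g(12) = mex{1} = 0
So g(12) = 0.

0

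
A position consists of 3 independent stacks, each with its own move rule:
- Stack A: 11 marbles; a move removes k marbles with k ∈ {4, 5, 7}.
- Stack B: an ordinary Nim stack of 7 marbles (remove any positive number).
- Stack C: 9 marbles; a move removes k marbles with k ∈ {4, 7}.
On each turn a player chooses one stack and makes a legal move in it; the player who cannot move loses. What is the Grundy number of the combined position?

5

Grundy values for stack A (subtraction set {4, 5, 7}):
g(0) = mex{} = 0
g(1) = mex{} = 0
g(2) = mex{} = 0
g(3) = mex{} = 0
g(4) = mex{0} = 1
g(5) = mex{0} = 1
g(6) = mex{0} = 1
g(7) = mex{0} = 1
g(8) = mex{0,1} = 2
g(9) = mex{0,1} = 2
g(10) = mex{0,1} = 2
g(11) = mex{1} = 0
So g(11) = 0.
Stack B is a plain Nim stack of size 7, so its Grundy value is 7.
For stack C, compute g(0), g(1), … with moves {4, 7}:
k:     0  1  2  3  4  5  6  7  8  9
g(k):  0  0  0  0  1  1  1  1  2  2
So g(9) = 2.
By the Sprague-Grundy theorem, the Grundy value of a sum of independent games is the XOR of the component values.
Combined value = 0 XOR 7 XOR 2 = 5.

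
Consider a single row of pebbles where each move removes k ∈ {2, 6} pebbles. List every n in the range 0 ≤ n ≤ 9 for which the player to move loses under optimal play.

0, 1, 4, 5, 8, 9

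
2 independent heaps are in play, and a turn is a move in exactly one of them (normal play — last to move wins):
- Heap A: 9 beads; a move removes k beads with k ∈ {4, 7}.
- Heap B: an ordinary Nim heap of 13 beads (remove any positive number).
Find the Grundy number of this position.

15

Build the Grundy sequence for heap A with g(k) = mex{g(k−s) : s ∈ {4, 7}, s ≤ k}:
g(0) = mex{} = 0
g(1) = mex{} = 0
g(2) = mex{} = 0
g(3) = mex{} = 0
g(4) = mex{0} = 1
g(5) = mex{0} = 1
g(6) = mex{0} = 1
g(7) = mex{0} = 1
g(8) = mex{0,1} = 2
g(9) = mex{0,1} = 2
So g(9) = 2.
Heap B is a plain Nim heap of size 13, so its Grundy value is 13.
The value of a disjunctive sum is the nim-sum of the parts.
Combined value = 2 XOR 13 = 15.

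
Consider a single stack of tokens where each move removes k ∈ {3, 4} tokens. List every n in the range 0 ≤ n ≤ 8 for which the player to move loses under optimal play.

Grundy values for subtraction set {3, 4}:
k:     0  1  2  3  4  5  6  7  8
g(k):  0  0  0  1  1  1  2  0  0
The P-positions (g = 0) in 0..8 are 0, 1, 2, 7, 8.

0, 1, 2, 7, 8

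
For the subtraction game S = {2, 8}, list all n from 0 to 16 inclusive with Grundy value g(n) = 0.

Grundy values for subtraction set {2, 8}:
k:     0  1  2  3  4  5  6  7  8  9 10 11 12 13 14 15 16
g(k):  0  0  1  1  0  0  1  1  2  2  0  0  1  1  0  0  1
The P-positions (g = 0) in 0..16 are 0, 1, 4, 5, 10, 11, 14, 15.

0, 1, 4, 5, 10, 11, 14, 15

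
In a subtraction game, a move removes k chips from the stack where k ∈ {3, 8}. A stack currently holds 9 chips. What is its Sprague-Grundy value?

1

Build the Grundy sequence with g(k) = mex{g(k−s) : s ∈ {3, 8}, s ≤ k}:
g(0) = mex{} = 0
g(1) = mex{} = 0
g(2) = mex{} = 0
g(3) = mex{0} = 1
g(4) = mex{0} = 1
g(5) = mex{0} = 1
g(6) = mex{1} = 0
g(7) = mex{1} = 0
g(8) = mex{0,1} = 2
g(9) = mex{0} = 1
So g(9) = 1.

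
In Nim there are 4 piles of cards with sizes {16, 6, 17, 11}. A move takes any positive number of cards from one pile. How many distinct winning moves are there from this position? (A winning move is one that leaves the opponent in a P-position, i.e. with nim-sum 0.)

1

Compute the nim-sum pairwise:
16 XOR 6 = 22
22 XOR 17 = 7
7 XOR 11 = 12
The overall nim-sum is X = 12. A pile of size p has a winning move iff p XOR X < p (reduce it to p XOR X).
  16: 16 XOR 12 = 28 ≥ 16 — no move.
  6: 6 XOR 12 = 10 ≥ 6 — no move.
  17: 17 XOR 12 = 29 ≥ 17 — no move.
  11: 11 XOR 12 = 7 < 11 — winning move (to 7).
That gives 1 winning move.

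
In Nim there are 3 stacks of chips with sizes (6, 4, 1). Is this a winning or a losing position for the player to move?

Compute the nim-sum pairwise:
6 ⊕ 4 = 2
2 ⊕ 1 = 3
The nim-sum is 3 ≠ 0, so this is an N-position: the player to move can win.

Winning position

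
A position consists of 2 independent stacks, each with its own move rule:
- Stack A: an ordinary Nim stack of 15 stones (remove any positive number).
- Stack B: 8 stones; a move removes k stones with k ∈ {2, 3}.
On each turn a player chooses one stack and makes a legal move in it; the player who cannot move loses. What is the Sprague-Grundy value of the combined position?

14

Stack A is a plain Nim stack of size 15, so its Grundy value is 15.
Grundy values for stack B (subtraction set {2, 3}):
g(0) = mex{} = 0
g(1) = mex{} = 0
g(2) = mex{0} = 1
g(3) = mex{0} = 1
g(4) = mex{0,1} = 2
g(5) = mex{1} = 0
g(6) = mex{1,2} = 0
g(7) = mex{0,2} = 1
g(8) = mex{0} = 1
So g(8) = 1.
By the Sprague-Grundy theorem, the Grundy value of a sum of independent games is the XOR of the component values.
Combined value = 15 XOR 1 = 14.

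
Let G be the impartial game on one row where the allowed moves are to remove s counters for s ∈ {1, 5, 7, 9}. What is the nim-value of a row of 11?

1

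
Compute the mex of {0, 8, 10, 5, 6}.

1

0 is in the set but 1 is not, so the mex is 1.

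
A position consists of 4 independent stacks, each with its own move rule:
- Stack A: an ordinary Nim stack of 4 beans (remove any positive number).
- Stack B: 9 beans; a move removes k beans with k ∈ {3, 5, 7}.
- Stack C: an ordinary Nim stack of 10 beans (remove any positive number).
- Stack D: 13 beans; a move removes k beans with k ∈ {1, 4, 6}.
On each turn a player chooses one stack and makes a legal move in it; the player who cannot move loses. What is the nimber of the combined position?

12

Stack A is a plain Nim stack of size 4, so its Grundy value is 4.
Grundy values for stack B (subtraction set {3, 5, 7}):
k:     0  1  2  3  4  5  6  7  8  9
g(k):  0  0  0  1  1  1  2  2  2  3
So g(9) = 3.
Stack C is a plain Nim stack of size 10, so its Grundy value is 10.
For stack D, compute g(0), g(1), … with moves {1, 4, 6}:
k:     0  1  2  3  4  5  6  7  8  9 10 11 12 13
g(k):  0  1  0  1  2  0  1  0  1  2  0  1  0  1
So g(13) = 1.
By the Sprague-Grundy theorem, the Grundy value of a sum of independent games is the XOR of the component values.
Combined value = 4 ⊕ 3 ⊕ 10 ⊕ 1 = 12.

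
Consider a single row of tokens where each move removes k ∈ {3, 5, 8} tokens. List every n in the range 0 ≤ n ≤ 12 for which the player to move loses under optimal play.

Build the Grundy sequence with g(k) = mex{g(k−s) : s ∈ {3, 5, 8}, s ≤ k}:
k:     0  1  2  3  4  5  6  7  8  9 10 11 12
g(k):  0  0  0  1  1  1  2  2  2  3  3  0  0
The P-positions (g = 0) in 0..12 are 0, 1, 2, 11, 12.

0, 1, 2, 11, 12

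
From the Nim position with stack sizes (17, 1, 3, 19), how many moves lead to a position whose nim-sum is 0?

0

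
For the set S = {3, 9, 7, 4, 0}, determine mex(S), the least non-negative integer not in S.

1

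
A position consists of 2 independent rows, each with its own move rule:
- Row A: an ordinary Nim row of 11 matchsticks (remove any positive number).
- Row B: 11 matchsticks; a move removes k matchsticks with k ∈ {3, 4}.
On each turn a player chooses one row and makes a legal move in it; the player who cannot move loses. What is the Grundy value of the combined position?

10

Row A is a plain Nim row of size 11, so its Grundy value is 11.
Grundy values for row B (subtraction set {3, 4}):
k:     0  1  2  3  4  5  6  7  8  9 10 11
g(k):  0  0  0  1  1  1  2  0  0  0  1  1
So g(11) = 1.
The value of a disjunctive sum is the nim-sum of the parts.
Combined value = 11 XOR 1 = 10.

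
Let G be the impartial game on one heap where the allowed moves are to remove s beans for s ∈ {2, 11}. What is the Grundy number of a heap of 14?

Grundy values for subtraction set {2, 11}:
k:     0  1  2  3  4  5  6  7  8  9 10 11 12 13 14
g(k):  0  0  1  1  0  0  1  1  0  0  1  1  2  0  0
So g(14) = 0.

0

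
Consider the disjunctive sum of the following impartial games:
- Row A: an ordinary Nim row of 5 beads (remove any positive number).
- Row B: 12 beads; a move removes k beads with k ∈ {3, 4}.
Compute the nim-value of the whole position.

Row A is a plain Nim row of size 5, so its Grundy value is 5.
For row B, compute g(0), g(1), … with moves {3, 4}:
k:     0  1  2  3  4  5  6  7  8  9 10 11 12
g(k):  0  0  0  1  1  1  2  0  0  0  1  1  1
So g(12) = 1.
The value of a disjunctive sum is the nim-sum of the parts.
Combined value = 5 ⊕ 1 = 4.

4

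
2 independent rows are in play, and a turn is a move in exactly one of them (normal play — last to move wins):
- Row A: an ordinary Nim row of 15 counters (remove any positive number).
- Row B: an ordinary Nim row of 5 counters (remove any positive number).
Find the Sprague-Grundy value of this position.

10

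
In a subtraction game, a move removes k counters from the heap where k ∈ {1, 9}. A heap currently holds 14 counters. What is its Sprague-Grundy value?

0

Compute g(0), g(1), … for moves {1, 9}:
k:     0  1  2  3  4  5  6  7  8  9 10 11 12 13 14
g(k):  0  1  0  1  0  1  0  1  0  1  0  1  0  1  0
So g(14) = 0.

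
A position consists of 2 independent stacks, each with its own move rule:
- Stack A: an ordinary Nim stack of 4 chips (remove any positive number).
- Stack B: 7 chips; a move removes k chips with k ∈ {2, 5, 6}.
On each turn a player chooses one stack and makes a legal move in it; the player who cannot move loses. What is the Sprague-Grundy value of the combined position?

Stack A is a plain Nim stack of size 4, so its Grundy value is 4.
For stack B, compute g(0), g(1), … with moves {2, 5, 6}:
g(0) = mex{} = 0
g(1) = mex{} = 0
g(2) = mex{0} = 1
g(3) = mex{0} = 1
g(4) = mex{1} = 0
g(5) = mex{0,1} = 2
g(6) = mex{0} = 1
g(7) = mex{0,1,2} = 3
So g(7) = 3.
By the Sprague-Grundy theorem, the Grundy value of a sum of independent games is the XOR of the component values.
Combined value = 4 ⊕ 3 = 7.

7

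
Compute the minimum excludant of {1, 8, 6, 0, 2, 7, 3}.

The values 0, 1, 2, 3 are all present; 4 is the first non-negative integer missing from the set.

4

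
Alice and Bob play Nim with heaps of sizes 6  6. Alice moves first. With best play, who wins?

Bob wins

In binary:
  110  (6)
  110  (6)
  ---
  000  (0)
The nim-sum is 0, so this is a P-position: the player to move is in a losing position under optimal play; Alice is about to move from it and so loses — Bob wins.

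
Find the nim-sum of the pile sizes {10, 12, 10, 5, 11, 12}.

Nim-sum: 10 ⊕ 12 ⊕ 10 ⊕ 5 ⊕ 11 ⊕ 12 = 14.

14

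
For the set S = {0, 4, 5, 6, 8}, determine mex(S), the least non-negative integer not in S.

1

0 is in the set but 1 is not, so the mex is 1.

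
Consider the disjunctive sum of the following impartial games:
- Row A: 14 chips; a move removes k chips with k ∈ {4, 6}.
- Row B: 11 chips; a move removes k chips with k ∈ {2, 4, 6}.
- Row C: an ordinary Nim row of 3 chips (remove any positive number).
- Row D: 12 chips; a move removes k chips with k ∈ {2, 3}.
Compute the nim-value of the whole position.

2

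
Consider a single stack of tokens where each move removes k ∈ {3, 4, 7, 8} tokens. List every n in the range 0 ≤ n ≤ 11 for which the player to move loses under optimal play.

0, 1, 2, 11

Grundy values for subtraction set {3, 4, 7, 8}:
k:     0  1  2  3  4  5  6  7  8  9 10 11
g(k):  0  0  0  1  1  1  2  2  2  3  3  0
The P-positions (g = 0) in 0..11 are 0, 1, 2, 11.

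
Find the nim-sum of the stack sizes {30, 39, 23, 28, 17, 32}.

3

Bitwise XOR of the heap sizes:
  011110  (30)
  100111  (39)
  010111  (23)
  011100  (28)
  010001  (17)
  100000  (32)
  ------
  000011  (3)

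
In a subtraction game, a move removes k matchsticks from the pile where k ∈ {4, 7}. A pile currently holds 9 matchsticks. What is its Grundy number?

Build the Grundy sequence with g(k) = mex{g(k−s) : s ∈ {4, 7}, s ≤ k}:
k:     0  1  2  3  4  5  6  7  8  9
g(k):  0  0  0  0  1  1  1  1  2  2
So g(9) = 2.

2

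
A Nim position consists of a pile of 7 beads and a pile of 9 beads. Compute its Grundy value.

14

Nim-sum: 7 ^ 9 = 14.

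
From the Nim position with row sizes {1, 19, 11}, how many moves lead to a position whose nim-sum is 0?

1

Compute the nim-sum pairwise:
1 XOR 19 = 18
18 XOR 11 = 25
The overall nim-sum is X = 25. A row of size p has a winning move iff p XOR X < p (reduce it to p XOR X).
  1: 1 XOR 25 = 24 ≥ 1 — no move.
  19: 19 XOR 25 = 10 < 19 — winning move (to 10).
  11: 11 XOR 25 = 18 ≥ 11 — no move.
That gives 1 winning move.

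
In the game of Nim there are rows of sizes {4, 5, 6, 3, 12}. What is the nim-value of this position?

Nim-sum: 4 XOR 5 XOR 6 XOR 3 XOR 12 = 8.

8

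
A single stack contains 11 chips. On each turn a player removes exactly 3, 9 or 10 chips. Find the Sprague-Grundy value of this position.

1

Grundy values for subtraction set {3, 9, 10}:
k:     0  1  2  3  4  5  6  7  8  9 10 11
g(k):  0  0  0  1  1  1  0  0  0  1  1  1
So g(11) = 1.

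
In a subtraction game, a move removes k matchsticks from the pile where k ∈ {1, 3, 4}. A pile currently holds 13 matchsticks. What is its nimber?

2

Build the Grundy sequence with g(k) = mex{g(k−s) : s ∈ {1, 3, 4}, s ≤ k}:
g(0) = mex{} = 0
g(1) = mex{0} = 1
g(2) = mex{1} = 0
g(3) = mex{0} = 1
g(4) = mex{0,1} = 2
g(5) = mex{0,1,2} = 3
g(6) = mex{0,1,3} = 2
g(7) = mex{1,2} = 0
g(8) = mex{0,2,3} = 1
g(9) = mex{1,2,3} = 0
g(10) = mex{0,2} = 1
g(11) = mex{0,1} = 2
g(12) = mex{0,1,2} = 3
g(13) = mex{0,1,3} = 2
So g(13) = 2.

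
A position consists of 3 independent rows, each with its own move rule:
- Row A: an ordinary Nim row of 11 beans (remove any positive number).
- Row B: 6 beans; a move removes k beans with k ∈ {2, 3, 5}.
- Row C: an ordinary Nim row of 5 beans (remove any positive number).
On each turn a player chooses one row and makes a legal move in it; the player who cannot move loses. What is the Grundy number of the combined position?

Row A is a plain Nim row of size 11, so its Grundy value is 11.
For row B, compute g(0), g(1), … with moves {2, 3, 5}:
k:     0  1  2  3  4  5  6
g(k):  0  0  1  1  2  2  3
So g(6) = 3.
Row C is a plain Nim row of size 5, so its Grundy value is 5.
By the Sprague-Grundy theorem, the Grundy value of a sum of independent games is the XOR of the component values.
Combined value = 11 ⊕ 3 ⊕ 5 = 13.

13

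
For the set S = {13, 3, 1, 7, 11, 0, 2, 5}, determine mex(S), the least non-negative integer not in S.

4

The values 0, 1, 2, 3 are all present; 4 is the first non-negative integer missing from the set.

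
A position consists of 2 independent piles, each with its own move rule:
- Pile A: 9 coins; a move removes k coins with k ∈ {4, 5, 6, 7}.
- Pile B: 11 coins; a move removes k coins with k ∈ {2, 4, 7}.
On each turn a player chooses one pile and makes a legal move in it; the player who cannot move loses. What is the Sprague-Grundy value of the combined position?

Grundy values for pile A (subtraction set {4, 5, 6, 7}):
k:     0  1  2  3  4  5  6  7  8  9
g(k):  0  0  0  0  1  1  1  1  2  2
So g(9) = 2.
Grundy values for pile B (subtraction set {2, 4, 7}):
k:     0  1  2  3  4  5  6  7  8  9 10 11
g(k):  0  0  1  1  2  2  0  3  1  0  2  1
So g(11) = 1.
By the Sprague-Grundy theorem, the Grundy value of a sum of independent games is the XOR of the component values.
Combined value = 2 ⊕ 1 = 3.

3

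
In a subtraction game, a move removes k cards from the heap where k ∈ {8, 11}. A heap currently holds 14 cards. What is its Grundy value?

1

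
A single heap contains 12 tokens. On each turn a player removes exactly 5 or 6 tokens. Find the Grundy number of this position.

Compute g(0), g(1), … for moves {5, 6}:
g(0) = mex{} = 0
g(1) = mex{} = 0
g(2) = mex{} = 0
g(3) = mex{} = 0
g(4) = mex{} = 0
g(5) = mex{0} = 1
g(6) = mex{0} = 1
g(7) = mex{0} = 1
g(8) = mex{0} = 1
g(9) = mex{0} = 1
g(10) = mex{0,1} = 2
g(11) = mex{1} = 0
g(12) = mex{1} = 0
So g(12) = 0.

0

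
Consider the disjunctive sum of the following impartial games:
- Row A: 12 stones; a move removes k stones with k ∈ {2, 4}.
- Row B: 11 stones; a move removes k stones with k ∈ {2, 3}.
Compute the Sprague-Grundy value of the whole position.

Grundy values for row A (subtraction set {2, 4}):
k:     0  1  2  3  4  5  6  7  8  9 10 11 12
g(k):  0  0  1  1  2  2  0  0  1  1  2  2  0
So g(12) = 0.
For row B, compute g(0), g(1), … with moves {2, 3}:
k:     0  1  2  3  4  5  6  7  8  9 10 11
g(k):  0  0  1  1  2  0  0  1  1  2  0  0
So g(11) = 0.
By the Sprague-Grundy theorem, the Grundy value of a sum of independent games is the XOR of the component values.
Combined value = 0 XOR 0 = 0.

0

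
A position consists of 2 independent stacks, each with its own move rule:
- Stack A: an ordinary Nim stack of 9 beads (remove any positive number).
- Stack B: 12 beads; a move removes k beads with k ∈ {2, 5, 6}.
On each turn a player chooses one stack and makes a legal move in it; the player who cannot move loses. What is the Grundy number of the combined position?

9

Stack A is a plain Nim stack of size 9, so its Grundy value is 9.
For stack B, compute g(0), g(1), … with moves {2, 5, 6}:
g(0) = mex{} = 0
g(1) = mex{} = 0
g(2) = mex{0} = 1
g(3) = mex{0} = 1
g(4) = mex{1} = 0
g(5) = mex{0,1} = 2
g(6) = mex{0} = 1
g(7) = mex{0,1,2} = 3
g(8) = mex{1} = 0
g(9) = mex{0,1,3} = 2
g(10) = mex{0,2} = 1
g(11) = mex{1,2} = 0
g(12) = mex{1,3} = 0
So g(12) = 0.
By the Sprague-Grundy theorem, the Grundy value of a sum of independent games is the XOR of the component values.
Combined value = 9 ⊕ 0 = 9.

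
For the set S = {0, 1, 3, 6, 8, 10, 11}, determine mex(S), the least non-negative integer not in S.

2

The values 0, 1 are all present; 2 is the first non-negative integer missing from the set.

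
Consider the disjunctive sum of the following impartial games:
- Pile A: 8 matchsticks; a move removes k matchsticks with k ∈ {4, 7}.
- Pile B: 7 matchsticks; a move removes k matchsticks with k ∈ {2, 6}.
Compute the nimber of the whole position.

Grundy values for pile A (subtraction set {4, 7}):
k:     0  1  2  3  4  5  6  7  8
g(k):  0  0  0  0  1  1  1  1  2
So g(8) = 2.
For pile B, compute g(0), g(1), … with moves {2, 6}:
g(0) = mex{} = 0
g(1) = mex{} = 0
g(2) = mex{0} = 1
g(3) = mex{0} = 1
g(4) = mex{1} = 0
g(5) = mex{1} = 0
g(6) = mex{0} = 1
g(7) = mex{0} = 1
So g(7) = 1.
By the Sprague-Grundy theorem, the Grundy value of a sum of independent games is the XOR of the component values.
Combined value = 2 ⊕ 1 = 3.

3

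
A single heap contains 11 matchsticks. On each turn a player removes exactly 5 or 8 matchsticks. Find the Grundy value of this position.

2

Grundy values for subtraction set {5, 8}:
g(0) = mex{} = 0
g(1) = mex{} = 0
g(2) = mex{} = 0
g(3) = mex{} = 0
g(4) = mex{} = 0
g(5) = mex{0} = 1
g(6) = mex{0} = 1
g(7) = mex{0} = 1
g(8) = mex{0} = 1
g(9) = mex{0} = 1
g(10) = mex{0,1} = 2
g(11) = mex{0,1} = 2
So g(11) = 2.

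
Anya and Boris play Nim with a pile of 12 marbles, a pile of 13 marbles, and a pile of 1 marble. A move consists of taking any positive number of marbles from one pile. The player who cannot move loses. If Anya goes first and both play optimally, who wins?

Boris wins

Nim-sum: 12 ⊕ 13 ⊕ 1 = 0.
The nim-sum is 0, so this is a P-position: the player to move is in a losing position under optimal play; Anya is about to move from it and so loses — Boris wins.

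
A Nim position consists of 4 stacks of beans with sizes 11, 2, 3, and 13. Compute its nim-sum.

Nim-sum: 11 ⊕ 2 ⊕ 3 ⊕ 13 = 7.

7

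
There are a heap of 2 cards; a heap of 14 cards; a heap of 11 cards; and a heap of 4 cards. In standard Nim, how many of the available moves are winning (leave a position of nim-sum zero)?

3

Write each in binary and XOR column by column:
  0010  (2)
  1110  (14)
  1011  (11)
  0100  (4)
  ----
  0011  (3)
The overall nim-sum is X = 3. A heap of size p has a winning move iff p XOR X < p (reduce it to p XOR X).
  2: 2 XOR 3 = 1 < 2 — winning move (to 1).
  14: 14 XOR 3 = 13 < 14 — winning move (to 13).
  11: 11 XOR 3 = 8 < 11 — winning move (to 8).
  4: 4 XOR 3 = 7 ≥ 4 — no move.
That gives 3 winning moves.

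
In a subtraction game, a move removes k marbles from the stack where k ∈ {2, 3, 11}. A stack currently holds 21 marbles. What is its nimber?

Grundy values for subtraction set {2, 3, 11}:
k:     0  1  2  3  4  5  6  7  8  9 10 11 12 13 14 15 16 17 18 19 20 21
g(k):  0  0  1  1  2  0  0  1  1  2  0  3  1  2  0  0  1  1  2  0  0  1
So g(21) = 1.

1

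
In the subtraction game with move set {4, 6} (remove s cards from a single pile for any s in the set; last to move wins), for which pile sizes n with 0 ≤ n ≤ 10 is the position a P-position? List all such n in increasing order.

Grundy values for subtraction set {4, 6}:
k:     0  1  2  3  4  5  6  7  8  9 10
g(k):  0  0  0  0  1  1  1  1  2  2  0
The P-positions (g = 0) in 0..10 are 0, 1, 2, 3, 10.

0, 1, 2, 3, 10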